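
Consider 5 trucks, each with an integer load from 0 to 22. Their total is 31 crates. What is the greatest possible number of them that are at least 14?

2

If k of the values are ≥ 14, the total is ≥ 14k + 0(5 − k).
Setting 14k + 0(5 − k) ≤ 31 gives 14k ≤ 31, so k ≤ 2.
k = 2 is achieved by 2 values at 14 and 3 at 0, total 28; add 3 to one value (staying below 14) to reach 31.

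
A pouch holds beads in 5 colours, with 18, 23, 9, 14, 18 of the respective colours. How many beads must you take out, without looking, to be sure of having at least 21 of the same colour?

In the worst case you take as many as possible of each colour without reaching 21: 18 + 20 + 9 + 14 + 18 = 79.
The next one must give 21 of some colour, so 79 + 1 = 80.

80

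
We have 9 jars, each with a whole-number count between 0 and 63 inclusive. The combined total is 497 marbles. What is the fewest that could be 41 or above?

Suppose at most 9 − j of them reach 41; then j values are ≤ 40 and the rest ≤ 63.
The total is then ≤ 40·j + 63·(9 − j) = 567 − 23j. For this to be ≥ 497 we need j ≤ 3, so at least 9 − 3 = 6 must reach 41.
Exactly 6 works: 6 values at 63 and 3 at 40 total 498; lower one of the high values by 1 (still ≥ 41) to hit 497.

6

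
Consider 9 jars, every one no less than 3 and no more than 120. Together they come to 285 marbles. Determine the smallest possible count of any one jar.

3

To make one jar as small as possible, make the other 8 as large as possible.
The other 8 can take up 8 × 120 = 960 ≥ 285 − 3, so one jar can sit at its floor of 3.
Achievable: one at 3 and the other 8 totalling 282, which fits since 8 × 3 ≤ 282 ≤ 8 × 120.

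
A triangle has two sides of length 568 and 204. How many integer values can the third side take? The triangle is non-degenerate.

The triangle inequality gives |568 − 204| < c < 568 + 204, i.e. 364 < c < 772.
So c can be any integer from 365 to 771: 407 values.

407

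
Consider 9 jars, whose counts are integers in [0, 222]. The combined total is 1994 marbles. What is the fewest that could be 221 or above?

7

If only k of them are at least 221, the other 9 − k are at most 220, so the total is at most k·222 + (9 − k)·220.
This must reach 1994, so k·222 + (9 − k)·220 ≥ 1994, giving k ≥ 7.
Exactly 7 works: 7 values at 222 and 2 at 220 total 1994.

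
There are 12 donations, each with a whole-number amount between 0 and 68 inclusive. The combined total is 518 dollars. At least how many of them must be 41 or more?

Each value short of 41 is at most 40, costing at least 68 − 40 = 28 against the maximum total of 816.
We can afford to lose at most 816 − 518 = 298, so at most ⌊298/28⌋ = 10 fall short, and at least 2 are ≥ 41.
Exactly 2 works: 2 values at 68 and 10 at 40 total 536; lower one of the high values by 18 (still ≥ 41) to hit 518.

2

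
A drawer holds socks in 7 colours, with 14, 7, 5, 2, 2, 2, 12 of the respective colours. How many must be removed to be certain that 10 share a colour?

37

In the worst case you take as many as possible of each colour without reaching 10: 9 + 7 + 5 + 2 + 2 + 2 + 9 = 36.
The next one must give 10 of some colour, so 36 + 1 = 37.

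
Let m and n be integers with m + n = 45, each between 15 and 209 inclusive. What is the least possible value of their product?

450

mn = m(45 − m) is concave in m, so over [15, 30] it is minimized at an endpoint.
At the endpoint m = 15, n = 45 − 15 = 30, so mn = 15 × 30 = 450.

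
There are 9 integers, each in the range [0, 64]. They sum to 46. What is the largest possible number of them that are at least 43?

With k values at 43 or above and the rest at least 0, the sum is at least 0 + 43k.
Since the sum is 46, we need 43k ≤ 46, i.e. k ≤ 1.
k = 1 is achieved by 1 value at 43 and 8 at 0, total 43; add 3 to one value (staying below 43) to reach 46.

1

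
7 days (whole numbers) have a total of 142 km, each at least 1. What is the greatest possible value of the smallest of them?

20

The average is 142/7 < 21, so some value is ≤ 20.
Equality holds with 5 values of 20 and 2 values of 21.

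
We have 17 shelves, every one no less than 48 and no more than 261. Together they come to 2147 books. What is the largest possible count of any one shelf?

To make one shelf as large as possible, make the other 16 as small as possible.
The other 16 contribute at least 16 × 48 = 768, leaving at most 2147 − 768 = 1379.
But each shelf is capped at 261, so the maximum is 261.
Achievable: one at 261 and the other 16 totalling 1886, which fits since 16 × 48 ≤ 1886 ≤ 16 × 261.

261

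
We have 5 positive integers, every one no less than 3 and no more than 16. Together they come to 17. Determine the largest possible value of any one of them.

5

To make one integer as large as possible, make the other 4 as small as possible.
The other 4 contribute at least 4 × 3 = 12, leaving at most 17 − 12 = 5.
Since 5 ≤ 16, this is achievable: one at 5 and 4 at 3.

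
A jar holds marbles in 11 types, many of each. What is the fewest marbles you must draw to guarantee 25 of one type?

In the worst case you draw 24 of each of the 11 types: 11 × 24 = 264.
One more forces 25 of some type, so 264 + 1 = 265.

265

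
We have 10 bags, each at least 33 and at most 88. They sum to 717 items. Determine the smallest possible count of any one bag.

33

Minimizing one value means maximizing the remaining 9.
The other 9 can take up 9 × 88 = 792 ≥ 717 − 33, so one bag can sit at its floor of 33.
Achievable: one at 33 and the other 9 totalling 684, which fits since 9 × 33 ≤ 684 ≤ 9 × 88.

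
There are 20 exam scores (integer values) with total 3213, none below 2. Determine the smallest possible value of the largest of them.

161

Some value must be at least ⌈3213/20⌉ = 161, since 20 × 160 = 3200 < 3213.
Achievable: 13 of them at 161 and 7 at 160 total 3213.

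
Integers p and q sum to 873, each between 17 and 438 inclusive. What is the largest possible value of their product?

With p + q fixed, pq peaks when the two are closest together.
Taking p = 436 and q = 437 (both in [17, 438]) gives pq = 190532.

190532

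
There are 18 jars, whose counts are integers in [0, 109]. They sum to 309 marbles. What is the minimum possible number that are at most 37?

If only k of them are at most 37, the other 18 − k are at least 38, so the total is at least (18 − k)·38 + k·0.
This is ≤ 309, so (18 − k)·38 + 0k ≤ 309, which gives k ≥ 10.
Exactly 10 works: 10 values at 0 and 8 at 38 total 304; raise one of the low values by 5 (still ≤ 37) to hit 309.

10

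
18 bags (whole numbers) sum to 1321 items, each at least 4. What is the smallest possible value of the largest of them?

If every one of the 18 were at most 73, the total would be at most 18 × 73 = 1314 < 1321.
Taking 11 copies of 73 and 7 copies of 74 gives exactly 1321, so 74 is attained.

74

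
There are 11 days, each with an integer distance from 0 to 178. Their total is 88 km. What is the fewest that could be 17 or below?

7

Let j be the number exceeding 17. Then the total is ≥ 18·j + 0·(11 − j) = 0 + 18j.
So 18j ≤ 88 and j ≤ 4; hence at least 11 − 4 = 7 are ≤ 17.
Exactly 7 works: 7 values at 0 and 4 at 18 total 72; raise one of the low values by 16 (still ≤ 17) to hit 88.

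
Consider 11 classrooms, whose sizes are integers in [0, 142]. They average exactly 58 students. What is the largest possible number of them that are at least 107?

The total is 11 × 58 = 638.
If k of the values are ≥ 107, the total is ≥ 107k + 0(11 − k).
Setting 107k + 0(11 − k) ≤ 638 gives 107k ≤ 638, so k ≤ 5.
k = 5 is achieved by 5 values at 107 and 6 at 0, total 535; add 103 to one value (staying below 107) to reach 638.

5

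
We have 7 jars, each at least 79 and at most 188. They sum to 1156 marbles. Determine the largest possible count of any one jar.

Maximizing one value means minimizing the remaining 6.
The other 6 contribute at least 6 × 79 = 474, leaving at most 1156 − 474 = 682.
But each jar is capped at 188, so the maximum is 188.
Achievable: one at 188 and the other 6 totalling 968, which fits since 6 × 79 ≤ 968 ≤ 6 × 188.

188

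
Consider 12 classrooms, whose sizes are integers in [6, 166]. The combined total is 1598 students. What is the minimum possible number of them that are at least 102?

If only k of them are at least 102, the other 12 − k are at most 101, so the total is at most k·166 + (12 − k)·101.
This must reach 1598, so k·166 + (12 − k)·101 ≥ 1598, giving k ≥ 6.
Exactly 6 works: 6 values at 166 and 6 at 101 total 1602; lower one of the high values by 4 (still ≥ 102) to hit 1598.

6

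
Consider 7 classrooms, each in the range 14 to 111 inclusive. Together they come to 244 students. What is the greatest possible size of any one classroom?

Maximizing one value means minimizing the remaining 6.
The other 6 contribute at least 6 × 14 = 84, leaving at most 244 − 84 = 160.
But each classroom is capped at 111, so the maximum is 111.
Achievable: one at 111 and the other 6 totalling 133, which fits since 6 × 14 ≤ 133 ≤ 6 × 111.

111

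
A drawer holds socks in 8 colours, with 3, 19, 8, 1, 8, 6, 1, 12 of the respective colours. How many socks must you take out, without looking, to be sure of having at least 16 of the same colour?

In the worst case you take as many as possible of each colour without reaching 16: 3 + 15 + 8 + 1 + 8 + 6 + 1 + 12 = 54.
The next one must give 16 of some colour, so 54 + 1 = 55.

55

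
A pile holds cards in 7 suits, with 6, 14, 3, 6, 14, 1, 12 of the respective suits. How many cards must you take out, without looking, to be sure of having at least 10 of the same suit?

In the worst case you take as many as possible of each suit without reaching 10: 6 + 9 + 3 + 6 + 9 + 1 + 9 = 43.
The next one must give 10 of some suit, so 43 + 1 = 44.

44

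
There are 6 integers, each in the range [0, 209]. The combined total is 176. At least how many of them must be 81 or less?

4

If only k of them are at most 81, the other 6 − k are at least 82, so the total is at least (6 − k)·82 + k·0.
This is ≤ 176, so (6 − k)·82 + 0k ≤ 176, which gives k ≥ 4.
Exactly 4 works: 4 values at 0 and 2 at 82 total 164; raise one of the low values by 12 (still ≤ 81) to hit 176.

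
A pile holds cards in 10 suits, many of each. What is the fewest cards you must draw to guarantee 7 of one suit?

61

In the worst case you draw 6 of each of the 10 suits: 10 × 6 = 60.
One more forces 7 of some suit, so 60 + 1 = 61.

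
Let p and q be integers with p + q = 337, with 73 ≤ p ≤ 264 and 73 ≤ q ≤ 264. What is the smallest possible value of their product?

19272

For a fixed sum, pq is smallest when p and q are as far apart as possible.
At the endpoint p = 73, q = 337 − 73 = 264, so pq = 73 × 264 = 19272.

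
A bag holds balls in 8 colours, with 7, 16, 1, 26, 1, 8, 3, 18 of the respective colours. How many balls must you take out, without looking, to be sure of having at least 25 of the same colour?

79

In the worst case you take as many as possible of each colour without reaching 25: 7 + 16 + 1 + 24 + 1 + 8 + 3 + 18 = 78.
The next one must give 25 of some colour, so 78 + 1 = 79.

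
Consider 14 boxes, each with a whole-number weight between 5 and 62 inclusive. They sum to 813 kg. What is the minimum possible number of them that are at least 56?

7

If only k of them are at least 56, the other 14 − k are at most 55, so the total is at most k·62 + (14 − k)·55.
This must reach 813, so k·62 + (14 − k)·55 ≥ 813, giving k ≥ 7.
Exactly 7 works: 7 values at 62 and 7 at 55 total 819; lower one of the high values by 6 (still ≥ 56) to hit 813.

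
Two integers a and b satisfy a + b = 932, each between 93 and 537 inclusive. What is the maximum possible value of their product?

For a fixed sum, the product ab is largest when a and b are as close as possible.
Taking a = 466 and b = 466 (both in [93, 537]) gives ab = 217156.

217156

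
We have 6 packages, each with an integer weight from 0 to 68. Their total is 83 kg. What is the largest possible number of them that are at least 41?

If k of the values are ≥ 41, the total is ≥ 41k + 0(6 − k).
Setting 41k + 0(6 − k) ≤ 83 gives 41k ≤ 83, so k ≤ 2.
k = 2 is achieved by 2 values at 41 and 4 at 0, total 82; add 1 to one value (staying below 41) to reach 83.

2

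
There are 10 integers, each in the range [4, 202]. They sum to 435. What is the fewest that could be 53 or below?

Each value above 53 is at least 54, contributing at least 54 − 4 = 50 above the floor 4.
The sum exceeds the floor total 40 by 395, so at most ⌊395/50⌋ = 7 exceed 53, and at least 3 are ≤ 53.
Exactly 3 works: 3 values at 4 and 7 at 54 total 390; raise one of the low values by 45 (still ≤ 53) to hit 435.

3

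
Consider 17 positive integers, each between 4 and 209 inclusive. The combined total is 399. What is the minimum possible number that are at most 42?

Each value above 42 is at least 43, contributing at least 43 − 4 = 39 above the floor 4.
The sum exceeds the floor total 68 by 331, so at most ⌊331/39⌋ = 8 exceed 42, and at least 9 are ≤ 42.
Exactly 9 works: 9 values at 4 and 8 at 43 total 380; raise one of the low values by 19 (still ≤ 42) to hit 399.

9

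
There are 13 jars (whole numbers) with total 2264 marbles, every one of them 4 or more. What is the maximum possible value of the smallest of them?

The average is 2264/13 < 175, so some value is ≤ 174.
Taking 11 copies of 174 and 2 copies of 175 gives exactly 2264, so 174 is attained.

174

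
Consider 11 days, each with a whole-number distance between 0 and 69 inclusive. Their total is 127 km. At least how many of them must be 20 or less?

5

Let j be the number exceeding 20. Then the total is ≥ 21·j + 0·(11 − j) = 0 + 21j.
So 21j ≤ 127 and j ≤ 6; hence at least 11 − 6 = 5 are ≤ 20.
Exactly 5 works: 5 values at 0 and 6 at 21 total 126; raise one of the low values by 1 (still ≤ 20) to hit 127.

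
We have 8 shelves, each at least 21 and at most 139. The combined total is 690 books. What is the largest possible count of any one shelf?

Maximizing one value means minimizing the remaining 7.
The other 7 contribute at least 7 × 21 = 147, leaving at most 690 − 147 = 543.
But each shelf is capped at 139, so the maximum is 139.
Achievable: one at 139 and the other 7 totalling 551, which fits since 7 × 21 ≤ 551 ≤ 7 × 139.

139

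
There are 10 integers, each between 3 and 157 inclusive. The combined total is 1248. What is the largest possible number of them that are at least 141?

8

With k values at 141 or above and the rest at least 3, the sum is at least 30 + 138k.
Since the sum is 1248, we need 138k ≤ 1218, i.e. k ≤ 8.
k = 8 is achieved by 8 values at 141 and 2 at 3, total 1134; add 114 to one value (staying below 141) to reach 1248.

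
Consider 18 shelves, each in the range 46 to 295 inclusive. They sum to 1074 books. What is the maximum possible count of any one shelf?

292

To make one shelf as large as possible, make the other 17 as small as possible.
The other 17 contribute at least 17 × 46 = 782, leaving at most 1074 − 782 = 292.
Since 292 ≤ 295, this is achievable: one at 292 and 17 at 46.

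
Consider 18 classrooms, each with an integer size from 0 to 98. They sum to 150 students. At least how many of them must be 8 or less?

If only k of them are at most 8, the other 18 − k are at least 9, so the total is at least (18 − k)·9 + k·0.
This is ≤ 150, so (18 − k)·9 + 0k ≤ 150, which gives k ≥ 2.
Exactly 2 works: 2 values at 0 and 16 at 9 total 144; raise one of the low values by 6 (still ≤ 8) to hit 150.

2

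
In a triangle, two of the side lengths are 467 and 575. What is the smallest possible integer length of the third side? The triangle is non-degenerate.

109

The third side must exceed |467 − 575| = 108.
The smallest integer above 108 is 109.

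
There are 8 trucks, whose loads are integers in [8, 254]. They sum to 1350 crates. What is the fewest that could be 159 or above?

1

Each value short of 159 is at most 158, costing at least 254 − 158 = 96 against the maximum total of 2032.
We can afford to lose at most 2032 − 1350 = 682, so at most ⌊682/96⌋ = 7 fall short, and at least 1 are ≥ 159.
Exactly 1 works: 1 value at 254 and 7 at 158 total 1360; lower one of the high values by 10 (still ≥ 159) to hit 1350.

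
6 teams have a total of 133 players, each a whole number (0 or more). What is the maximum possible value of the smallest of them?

22

The average is 133/6 < 23, so some value is ≤ 22.
Taking 5 copies of 22 and 1 copy of 23 gives exactly 133, so 22 is attained.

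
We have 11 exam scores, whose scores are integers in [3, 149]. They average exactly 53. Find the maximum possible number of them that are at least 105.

5

The total is 11 × 53 = 583.
Suppose k of them are at least 105. Those contribute at least 105 each and the other 11 − k at least 3 each.
So the total is at least 105k + 3(11 − k) = 33 + 102k. This must be ≤ 583, giving k ≤ 5.
k = 5 is achieved by 5 values at 105 and 6 at 3, total 543; add 40 to one value (staying below 105) to reach 583.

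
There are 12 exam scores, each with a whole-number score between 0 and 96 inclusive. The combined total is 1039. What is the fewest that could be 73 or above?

8

Each value short of 73 is at most 72, costing at least 96 − 72 = 24 against the maximum total of 1152.
We can afford to lose at most 1152 − 1039 = 113, so at most ⌊113/24⌋ = 4 fall short, and at least 8 are ≥ 73.
Exactly 8 works: 8 values at 96 and 4 at 72 total 1056; lower one of the high values by 17 (still ≥ 73) to hit 1039.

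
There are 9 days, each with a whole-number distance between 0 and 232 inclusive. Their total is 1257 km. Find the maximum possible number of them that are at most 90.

5

Each value at 90 or below falls at least 232 − 90 = 142 short of the ceiling 232.
The ceiling total is 9 × 232 = 2088, and we need 1257, so at most ⌊(2088 − 1257)/142⌋ = 5 can be that low.
k = 5 is achieved by 5 values at 90 and 4 at 232, total 1378; lower one of the 232's by 121 (still > 90) to reach 1257.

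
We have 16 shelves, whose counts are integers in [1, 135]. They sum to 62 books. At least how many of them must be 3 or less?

1

If only k of them are at most 3, the other 16 − k are at least 4, so the total is at least (16 − k)·4 + k·1.
This is ≤ 62, so (16 − k)·4 + 1k ≤ 62, which gives k ≥ 1.
Exactly 1 works: 1 value at 1 and 15 at 4 total 61; raise one of the low values by 1 (still ≤ 3) to hit 62.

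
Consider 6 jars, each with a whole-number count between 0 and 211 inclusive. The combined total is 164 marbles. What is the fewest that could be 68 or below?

4

If only k of them are at most 68, the other 6 − k are at least 69, so the total is at least (6 − k)·69 + k·0.
This is ≤ 164, so (6 − k)·69 + 0k ≤ 164, which gives k ≥ 4.
Exactly 4 works: 4 values at 0 and 2 at 69 total 138; raise one of the low values by 26 (still ≤ 68) to hit 164.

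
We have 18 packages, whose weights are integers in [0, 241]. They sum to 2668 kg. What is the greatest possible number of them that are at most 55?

8

Suppose k of them are at most 55. Those contribute at most 55 each and the rest at most 241 each.
So the total is at most 55k + 241(18 − k) = 4338 − 186k. This must still be ≥ 2668, so k ≤ 8.
k = 8 is achieved by 8 values at 55 and 10 at 241, total 2850; lower one of the 241's by 182 (still > 55) to reach 2668.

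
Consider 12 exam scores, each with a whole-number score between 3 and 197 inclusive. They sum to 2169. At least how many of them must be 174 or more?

Each value short of 174 is at most 173, costing at least 197 − 173 = 24 against the maximum total of 2364.
We can afford to lose at most 2364 − 2169 = 195, so at most ⌊195/24⌋ = 8 fall short, and at least 4 are ≥ 174.
Exactly 4 works: 4 values at 197 and 8 at 173 total 2172; lower one of the high values by 3 (still ≥ 174) to hit 2169.

4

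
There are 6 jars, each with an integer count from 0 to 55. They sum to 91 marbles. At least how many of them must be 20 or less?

If only k of them are at most 20, the other 6 − k are at least 21, so the total is at least (6 − k)·21 + k·0.
This is ≤ 91, so (6 − k)·21 + 0k ≤ 91, which gives k ≥ 2.
Exactly 2 works: 2 values at 0 and 4 at 21 total 84; raise one of the low values by 7 (still ≤ 20) to hit 91.

2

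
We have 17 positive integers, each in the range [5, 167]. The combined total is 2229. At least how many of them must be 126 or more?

3

Each value short of 126 is at most 125, costing at least 167 − 125 = 42 against the maximum total of 2839.
We can afford to lose at most 2839 − 2229 = 610, so at most ⌊610/42⌋ = 14 fall short, and at least 3 are ≥ 126.
Exactly 3 works: 3 values at 167 and 14 at 125 total 2251; lower one of the high values by 22 (still ≥ 126) to hit 2229.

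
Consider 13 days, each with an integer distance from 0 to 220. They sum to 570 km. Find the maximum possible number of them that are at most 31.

Suppose k of them are at most 31. Those contribute at most 31 each and the rest at most 220 each.
So the total is at most 31k + 220(13 − k) = 2860 − 189k. This must still be ≥ 570, so k ≤ 12.
k = 12 is achieved by 12 values at 31 and 1 at 220, total 592; lower one of the 220's by 22 (still > 31) to reach 570.

12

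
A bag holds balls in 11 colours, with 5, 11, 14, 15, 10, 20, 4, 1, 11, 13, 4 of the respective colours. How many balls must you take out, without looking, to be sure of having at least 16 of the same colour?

In the worst case you take as many as possible of each colour without reaching 16: 5 + 11 + 14 + 15 + 10 + 15 + 4 + 1 + 11 + 13 + 4 = 103.
The next one must give 16 of some colour, so 103 + 1 = 104.

104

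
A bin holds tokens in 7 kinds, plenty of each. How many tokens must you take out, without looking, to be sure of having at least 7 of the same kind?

43

In the worst case you draw 6 of each of the 7 kinds: 7 × 6 = 42.
One more forces 7 of some kind, so 42 + 1 = 43.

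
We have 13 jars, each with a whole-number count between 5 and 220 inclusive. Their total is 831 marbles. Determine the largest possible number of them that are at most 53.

12

Each value at 53 or below falls at least 220 − 53 = 167 short of the ceiling 220.
The ceiling total is 13 × 220 = 2860, and we need 831, so at most ⌊(2860 − 831)/167⌋ = 12 can be that low.
k = 12 is achieved by 12 values at 53 and 1 at 220, total 856; lower one of the 220's by 25 (still > 53) to reach 831.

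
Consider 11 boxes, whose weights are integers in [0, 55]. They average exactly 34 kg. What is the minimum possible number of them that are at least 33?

1

The total is 11 × 34 = 374.
Suppose at most 11 − j of them reach 33; then j values are ≤ 32 and the rest ≤ 55.
The total is then ≤ 32·j + 55·(11 − j) = 605 − 23j. For this to be ≥ 374 we need j ≤ 10, so at least 11 − 10 = 1 must reach 33.
Exactly 1 works: 1 value at 55 and 10 at 32 total 375; lower one of the high values by 1 (still ≥ 33) to hit 374.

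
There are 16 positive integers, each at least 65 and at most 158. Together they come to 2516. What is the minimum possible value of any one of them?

146

Minimizing one value means maximizing the remaining 15.
The other 15 contribute at most 15 × 158 = 2370, leaving at least 2516 − 2370 = 146.
Since 146 ≥ 65, this is achievable: one at 146 and 15 at 158.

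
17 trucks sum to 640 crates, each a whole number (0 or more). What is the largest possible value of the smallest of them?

37

If every one of the 17 were at least 38, the total would be at least 17 × 38 = 646 > 640.
Equality holds with 6 values of 37 and 11 values of 38.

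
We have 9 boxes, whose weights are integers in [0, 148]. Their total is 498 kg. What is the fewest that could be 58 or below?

Let j be the number exceeding 58. Then the total is ≥ 59·j + 0·(9 − j) = 0 + 59j.
So 59j ≤ 498 and j ≤ 8; hence at least 9 − 8 = 1 are ≤ 58.
Exactly 1 works: 1 value at 0 and 8 at 59 total 472; raise one of the low values by 26 (still ≤ 58) to hit 498.

1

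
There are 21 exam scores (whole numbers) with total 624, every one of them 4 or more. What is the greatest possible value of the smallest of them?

29

The 21 values sum to 624, so their minimum is at most ⌊624/21⌋ = 29.
Achievable: 6 of them at 29 and 15 at 30 total 624.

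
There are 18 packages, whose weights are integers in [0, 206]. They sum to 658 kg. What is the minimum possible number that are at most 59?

8

Each value above 59 is at least 60, contributing at least 60 − 0 = 60 above the floor 0.
The sum exceeds the floor total 0 by 658, so at most ⌊658/60⌋ = 10 exceed 59, and at least 8 are ≤ 59.
Exactly 8 works: 8 values at 0 and 10 at 60 total 600; raise one of the low values by 58 (still ≤ 59) to hit 658.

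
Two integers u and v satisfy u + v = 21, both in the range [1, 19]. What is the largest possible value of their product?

110

For a fixed sum, the product uv is largest when u and v are as close as possible.
Taking u = 10 and v = 11 (both in [1, 19]) gives uv = 110.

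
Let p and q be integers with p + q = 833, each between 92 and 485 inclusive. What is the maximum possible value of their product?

173472

For a fixed sum, the product pq is largest when p and q are as close as possible.
Taking p = 416 and q = 417 (both in [92, 485]) gives pq = 173472.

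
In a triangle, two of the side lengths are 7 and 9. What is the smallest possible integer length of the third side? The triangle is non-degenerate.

3

The third side must exceed |7 − 9| = 2.
The smallest integer above 2 is 3.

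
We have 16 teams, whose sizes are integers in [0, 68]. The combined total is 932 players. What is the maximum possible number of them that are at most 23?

3

Suppose k of them are at most 23. Those contribute at most 23 each and the rest at most 68 each.
So the total is at most 23k + 68(16 − k) = 1088 − 45k. This must still be ≥ 932, so k ≤ 3.
k = 3 is achieved by 3 values at 23 and 13 at 68, total 953; lower one of the 68's by 21 (still > 23) to reach 932.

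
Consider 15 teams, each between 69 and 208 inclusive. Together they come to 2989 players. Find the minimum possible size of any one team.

77

To make one team as small as possible, make the other 14 as large as possible.
The other 14 contribute at most 14 × 208 = 2912, leaving at least 2989 − 2912 = 77.
Since 77 ≥ 69, this is achievable: one at 77 and 14 at 208.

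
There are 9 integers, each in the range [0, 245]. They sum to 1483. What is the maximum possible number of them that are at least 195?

7

With k values at 195 or above and the rest at least 0, the sum is at least 0 + 195k.
Since the sum is 1483, we need 195k ≤ 1483, i.e. k ≤ 7.
k = 7 is achieved by 7 values at 195 and 2 at 0, total 1365; add 118 to one value (staying below 195) to reach 1483.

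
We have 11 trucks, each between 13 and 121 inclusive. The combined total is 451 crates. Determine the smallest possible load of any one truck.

Minimizing one value means maximizing the remaining 10.
The other 10 can take up 10 × 121 = 1210 ≥ 451 − 13, so one truck can sit at its floor of 13.
Achievable: one at 13 and the other 10 totalling 438, which fits since 10 × 13 ≤ 438 ≤ 10 × 121.

13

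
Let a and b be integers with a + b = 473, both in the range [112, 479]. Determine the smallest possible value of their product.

40432

ab = a(473 − a) is concave in a, so over [112, 361] it is minimized at an endpoint.
The extreme feasible split is a = 112, b = 361, giving ab = 40432.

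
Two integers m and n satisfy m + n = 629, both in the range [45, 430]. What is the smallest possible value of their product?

85570

mn = m(629 − m) is concave in m, so over [199, 430] it is minimized at an endpoint.
At the endpoint m = 199, n = 629 − 199 = 430, so mn = 199 × 430 = 85570.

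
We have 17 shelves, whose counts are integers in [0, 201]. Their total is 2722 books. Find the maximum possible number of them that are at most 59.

4

Each value at 59 or below falls at least 201 − 59 = 142 short of the ceiling 201.
The ceiling total is 17 × 201 = 3417, and we need 2722, so at most ⌊(3417 − 2722)/142⌋ = 4 can be that low.
k = 4 is achieved by 4 values at 59 and 13 at 201, total 2849; lower one of the 201's by 127 (still > 59) to reach 2722.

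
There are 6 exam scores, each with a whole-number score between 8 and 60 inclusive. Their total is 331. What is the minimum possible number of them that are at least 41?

5

Each value short of 41 is at most 40, costing at least 60 − 40 = 20 against the maximum total of 360.
We can afford to lose at most 360 − 331 = 29, so at most ⌊29/20⌋ = 1 fall short, and at least 5 are ≥ 41.
Exactly 5 works: 5 values at 60 and 1 at 40 total 340; lower one of the high values by 9 (still ≥ 41) to hit 331.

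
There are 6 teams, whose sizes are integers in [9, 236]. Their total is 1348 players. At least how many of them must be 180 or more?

5

Suppose at most 6 − j of them reach 180; then j values are ≤ 179 and the rest ≤ 236.
The total is then ≤ 179·j + 236·(6 − j) = 1416 − 57j. For this to be ≥ 1348 we need j ≤ 1, so at least 6 − 1 = 5 must reach 180.
Exactly 5 works: 5 values at 236 and 1 at 179 total 1359; lower one of the high values by 11 (still ≥ 180) to hit 1348.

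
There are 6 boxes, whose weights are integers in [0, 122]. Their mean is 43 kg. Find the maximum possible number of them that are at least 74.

The total is 6 × 43 = 258.
Suppose k of them are at least 74. Those contribute at least 74 each and the other 6 − k at least 0 each.
So the total is at least 74k + 0(6 − k) = 0 + 74k. This must be ≤ 258, giving k ≤ 3.
k = 3 is achieved by 3 values at 74 and 3 at 0, total 222; add 36 to one value (staying below 74) to reach 258.

3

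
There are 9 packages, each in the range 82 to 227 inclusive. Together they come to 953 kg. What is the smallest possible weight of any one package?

To make one package as small as possible, make the other 8 as large as possible.
The other 8 can take up 8 × 227 = 1816 ≥ 953 − 82, so one package can sit at its floor of 82.
Achievable: one at 82 and the other 8 totalling 871, which fits since 8 × 82 ≤ 871 ≤ 8 × 227.

82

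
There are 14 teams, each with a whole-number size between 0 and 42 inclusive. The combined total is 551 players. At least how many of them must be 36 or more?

9

Each value short of 36 is at most 35, costing at least 42 − 35 = 7 against the maximum total of 588.
We can afford to lose at most 588 − 551 = 37, so at most ⌊37/7⌋ = 5 fall short, and at least 9 are ≥ 36.
Exactly 9 works: 9 values at 42 and 5 at 35 total 553; lower one of the high values by 2 (still ≥ 36) to hit 551.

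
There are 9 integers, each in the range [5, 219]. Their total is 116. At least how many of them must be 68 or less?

8

If only k of them are at most 68, the other 9 − k are at least 69, so the total is at least (9 − k)·69 + k·5.
This is ≤ 116, so (9 − k)·69 + 5k ≤ 116, which gives k ≥ 8.
Exactly 8 works: 8 values at 5 and 1 at 69 total 109; raise one of the low values by 7 (still ≤ 68) to hit 116.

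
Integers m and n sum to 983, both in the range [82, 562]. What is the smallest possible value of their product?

Since m + n is fixed, pushing one of them to its bound minimizes the product.
At the endpoint m = 421, n = 983 − 421 = 562, so mn = 421 × 562 = 236602.

236602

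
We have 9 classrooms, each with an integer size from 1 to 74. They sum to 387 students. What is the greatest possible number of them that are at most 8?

Each value at 8 or below falls at least 74 − 8 = 66 short of the ceiling 74.
The ceiling total is 9 × 74 = 666, and we need 387, so at most ⌊(666 − 387)/66⌋ = 4 can be that low.
k = 4 is achieved by 4 values at 8 and 5 at 74, total 402; lower one of the 74's by 15 (still > 8) to reach 387.

4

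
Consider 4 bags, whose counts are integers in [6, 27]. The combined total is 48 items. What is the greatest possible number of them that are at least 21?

1

If k of the values are ≥ 21, the total is ≥ 21k + 6(4 − k).
Setting 21k + 6(4 − k) ≤ 48 gives 15k ≤ 24, so k ≤ 1.
k = 1 is achieved by 1 value at 21 and 3 at 6, total 39; add 9 to one value (staying below 21) to reach 48.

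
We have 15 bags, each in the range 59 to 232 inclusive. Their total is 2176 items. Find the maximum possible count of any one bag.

To make one bag as large as possible, make the other 14 as small as possible.
The other 14 contribute at least 14 × 59 = 826, leaving at most 2176 − 826 = 1350.
But each bag is capped at 232, so the maximum is 232.
Achievable: one at 232 and the other 14 totalling 1944, which fits since 14 × 59 ≤ 1944 ≤ 14 × 232.

232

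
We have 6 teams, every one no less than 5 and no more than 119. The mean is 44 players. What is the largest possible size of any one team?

To make one team as large as possible, make the other 5 as small as possible.
The total is 6 × 44 = 264.
The other 5 contribute at least 5 × 5 = 25, leaving at most 264 − 25 = 239.
But each team is capped at 119, so the maximum is 119.
Achievable: one at 119 and the other 5 totalling 145, which fits since 5 × 5 ≤ 145 ≤ 5 × 119.

119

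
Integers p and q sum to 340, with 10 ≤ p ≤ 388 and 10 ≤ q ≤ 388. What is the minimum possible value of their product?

3300

pq = p(340 − p) is concave in p, so over [10, 330] it is minimized at an endpoint.
At the endpoint p = 10, q = 340 − 10 = 330, so pq = 10 × 330 = 3300.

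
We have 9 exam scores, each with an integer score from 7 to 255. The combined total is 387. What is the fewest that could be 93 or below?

6

If only k of them are at most 93, the other 9 − k are at least 94, so the total is at least (9 − k)·94 + k·7.
This is ≤ 387, so (9 − k)·94 + 7k ≤ 387, which gives k ≥ 6.
Exactly 6 works: 6 values at 7 and 3 at 94 total 324; raise one of the low values by 63 (still ≤ 93) to hit 387.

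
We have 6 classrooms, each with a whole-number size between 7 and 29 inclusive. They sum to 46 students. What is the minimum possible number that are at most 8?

If only k of them are at most 8, the other 6 − k are at least 9, so the total is at least (6 − k)·9 + k·7.
This is ≤ 46, so (6 − k)·9 + 7k ≤ 46, which gives k ≥ 4.
Exactly 4 works: 4 values at 7 and 2 at 9 total 46.

4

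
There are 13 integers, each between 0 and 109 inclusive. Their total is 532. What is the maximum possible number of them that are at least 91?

With k values at 91 or above and the rest at least 0, the sum is at least 0 + 91k.
Since the sum is 532, we need 91k ≤ 532, i.e. k ≤ 5.
k = 5 is achieved by 5 values at 91 and 8 at 0, total 455; add 77 to one value (staying below 91) to reach 532.

5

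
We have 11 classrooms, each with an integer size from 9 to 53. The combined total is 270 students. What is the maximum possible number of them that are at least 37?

With k values at 37 or above and the rest at least 9, the sum is at least 99 + 28k.
Since the sum is 270, we need 28k ≤ 171, i.e. k ≤ 6.
k = 6 is achieved by 6 values at 37 and 5 at 9, total 267; add 3 to one value (staying below 37) to reach 270.

6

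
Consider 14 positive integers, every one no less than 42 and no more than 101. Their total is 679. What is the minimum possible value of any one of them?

42

To make one integer as small as possible, make the other 13 as large as possible.
The other 13 can take up 13 × 101 = 1313 ≥ 679 − 42, so one integer can sit at its floor of 42.
Achievable: one at 42 and the other 13 totalling 637, which fits since 13 × 42 ≤ 637 ≤ 13 × 101.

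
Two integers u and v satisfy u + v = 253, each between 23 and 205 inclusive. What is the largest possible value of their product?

uv = u(253 − u) is maximized when u is as near 253/2 as the bounds allow.
Taking u = 126 and v = 127 (both in [23, 205]) gives uv = 16002.

16002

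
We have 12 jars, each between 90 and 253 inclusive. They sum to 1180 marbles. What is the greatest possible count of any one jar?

Maximizing one value means minimizing the remaining 11.
The other 11 contribute at least 11 × 90 = 990, leaving at most 1180 − 990 = 190.
Since 190 ≤ 253, this is achievable: one at 190 and 11 at 90.

190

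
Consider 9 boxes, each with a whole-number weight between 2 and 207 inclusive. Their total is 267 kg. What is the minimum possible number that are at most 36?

2

If only k of them are at most 36, the other 9 − k are at least 37, so the total is at least (9 − k)·37 + k·2.
This is ≤ 267, so (9 − k)·37 + 2k ≤ 267, which gives k ≥ 2.
Exactly 2 works: 2 values at 2 and 7 at 37 total 263; raise one of the low values by 4 (still ≤ 36) to hit 267.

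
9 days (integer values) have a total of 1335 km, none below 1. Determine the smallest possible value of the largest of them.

Some value must be at least ⌈1335/9⌉ = 149, since 9 × 148 = 1332 < 1335.
Achievable: 3 of them at 149 and 6 at 148 total 1335.

149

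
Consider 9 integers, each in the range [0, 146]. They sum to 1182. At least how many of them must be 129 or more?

2

If only k of them are at least 129, the other 9 − k are at most 128, so the total is at most k·146 + (9 − k)·128.
This must reach 1182, so k·146 + (9 − k)·128 ≥ 1182, giving k ≥ 2.
Exactly 2 works: 2 values at 146 and 7 at 128 total 1188; lower one of the high values by 6 (still ≥ 129) to hit 1182.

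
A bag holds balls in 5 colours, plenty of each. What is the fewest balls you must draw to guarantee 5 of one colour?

21

In the worst case you draw 4 of each of the 5 colours: 5 × 4 = 20.
One more forces 5 of some colour, so 20 + 1 = 21.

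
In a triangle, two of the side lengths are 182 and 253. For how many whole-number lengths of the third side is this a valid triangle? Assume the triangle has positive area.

The triangle inequality gives |182 − 253| < c < 182 + 253, i.e. 71 < c < 435.
So c can be any integer from 72 to 434: 363 values.

363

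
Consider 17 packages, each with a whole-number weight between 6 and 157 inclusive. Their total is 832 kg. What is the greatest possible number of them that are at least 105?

7

If k of the values are ≥ 105, the total is ≥ 105k + 6(17 − k).
Setting 105k + 6(17 − k) ≤ 832 gives 99k ≤ 730, so k ≤ 7.
k = 7 is achieved by 7 values at 105 and 10 at 6, total 795; add 37 to one value (staying below 105) to reach 832.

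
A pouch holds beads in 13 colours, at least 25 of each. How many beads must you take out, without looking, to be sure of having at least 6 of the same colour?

66

In the worst case you draw 5 of each of the 13 colours: 13 × 5 = 65.
One more forces 6 of some colour, so 65 + 1 = 66.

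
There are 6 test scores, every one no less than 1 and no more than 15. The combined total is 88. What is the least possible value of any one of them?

To make one score as small as possible, make the other 5 as large as possible.
The other 5 contribute at most 5 × 15 = 75, leaving at least 88 − 75 = 13.
Since 13 ≥ 1, this is achievable: one at 13 and 5 at 15.

13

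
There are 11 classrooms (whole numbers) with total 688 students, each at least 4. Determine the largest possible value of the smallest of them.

The 11 values sum to 688, so their minimum is at most ⌊688/11⌋ = 62.
Achievable: 5 of them at 62 and 6 at 63 total 688.

62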